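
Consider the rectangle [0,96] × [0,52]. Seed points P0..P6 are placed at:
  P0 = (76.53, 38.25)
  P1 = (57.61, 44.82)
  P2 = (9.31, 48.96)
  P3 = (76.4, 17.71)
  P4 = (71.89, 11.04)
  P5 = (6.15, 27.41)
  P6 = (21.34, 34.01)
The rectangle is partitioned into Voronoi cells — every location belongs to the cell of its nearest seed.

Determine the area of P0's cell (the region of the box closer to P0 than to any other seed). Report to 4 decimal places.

Area of P0's cell: 708.3651

1. box [0,96]×[0,52]: [(0, 0) (96, 0) (96, 52) (0, 52)]
2. ⊥bis P0·P1 via (67.07,41.535): [(52.6469, 0) (96, 0) (96, 52) (70.704, 52)]  |A|=1784.8768
3. ⊥bis P0·P2 via (42.92,43.605): [(52.6469, 0) (96, 0) (96, 52) (70.704, 52)]  |A|=1784.8768
4. ⊥bis P0·P3 via (76.465,27.98): [(62.3939, 28.0691) (96, 27.8564) (96, 52) (70.704, 52)]  |A|=708.3651
5. ⊥bis P0·P4 via (74.21,24.645): [(62.3939, 28.0691) (96, 27.8564) (96, 52) (70.704, 52)]  |A|=708.3651
6. ⊥bis P0·P5 via (41.34,32.83): [(62.3939, 28.0691) (96, 27.8564) (96, 52) (70.704, 52)]  |A|=708.3651
7. ⊥bis P0·P6 via (48.935,36.13): [(62.3939, 28.0691) (96, 27.8564) (96, 52) (70.704, 52)]  |A|=708.3651
8. canonical 4-gon: [(62.3939, 28.0691) (96, 27.8564) (96, 52) (70.704, 52)]
9. shoelace: 708.3651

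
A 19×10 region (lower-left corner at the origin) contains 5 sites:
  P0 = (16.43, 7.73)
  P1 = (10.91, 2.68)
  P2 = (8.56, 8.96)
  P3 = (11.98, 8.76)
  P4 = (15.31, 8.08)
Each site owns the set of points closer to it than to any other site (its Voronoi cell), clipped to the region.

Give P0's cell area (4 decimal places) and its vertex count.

1. box [0,19]×[0,10]: [(0, 0) (19, 0) (19, 10) (0, 10)]
2. ⊥bis P0·P1 via (13.67,5.205): [(18.4318, 0) (19, 0) (19, 10) (9.2833, 10)]  |A|=51.4245
3. ⊥bis P0·P2 via (12.495,8.345): [(12.2473, 6.7601) (18.4318, 0) (19, 0) (19, 10) (12.7537, 10)]  |A|=45.8027
4. ⊥bis P0·P3 via (14.205,8.245): [(13.5354, 5.3521) (18.4318, 0) (19, 0) (19, 10) (14.6112, 10)]  |A|=39.0427
5. ⊥bis P0·P4 via (15.87,7.905): [(14.6809, 4.1) (18.4318, 0) (19, 0) (19, 10) (16.5247, 10)]  |A|=30.0623
6. canonical 5-gon: [(14.6809, 4.1) (18.4318, 0) (19, 0) (19, 10) (16.5247, 10)]
7. shoelace: 30.0623

Area of P0's cell: 30.0623 (5 vertices)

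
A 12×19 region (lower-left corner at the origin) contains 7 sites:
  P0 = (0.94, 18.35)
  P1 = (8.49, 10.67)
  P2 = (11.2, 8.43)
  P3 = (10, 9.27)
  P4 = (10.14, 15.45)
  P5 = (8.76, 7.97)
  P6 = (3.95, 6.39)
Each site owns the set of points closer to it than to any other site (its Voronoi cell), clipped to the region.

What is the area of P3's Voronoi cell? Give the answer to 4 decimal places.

1. box [0,12]×[0,19]: [(0, 0) (12, 0) (12, 19) (0, 19)]
2. ⊥bis P3·P0 via (5.47,13.81): [(0, 8.352) (0, 0) (12, 0) (12, 19) (10.6715, 19)]  |A|=171.1854
3. ⊥bis P3·P1 via (9.245,9.97): [(0.0013, 0) (12, 0) (12, 12.9415)]  |A|=77.6404
4. ⊥bis P3·P2 via (10.6,8.85): [(0.0013, 0) (4.405, 0) (12, 10.85) (12, 12.9415)]  |A|=36.4376
5. ⊥bis P3·P4 via (10.07,12.36): [(11.4323, 12.3291) (0.0013, 0) (4.405, 0) (12, 10.85) (12, 12.3163)]  |A|=36.2601
6. ⊥bis P3·P5 via (9.38,8.62): [(11.4323, 12.3291) (8.6441, 9.3219) (10.015, 8.0143) (12, 10.85) (12, 12.3163)]  |A|=6.5734
7. ⊥bis P3·P6 via (6.975,7.83): [(11.4323, 12.3291) (8.6441, 9.3219) (10.015, 8.0143) (12, 10.85) (12, 12.3163)]  |A|=6.5734
8. canonical 5-gon: [(11.4323, 12.3291) (8.6441, 9.3219) (10.015, 8.0143) (12, 10.85) (12, 12.3163)]
9. shoelace: 6.5734

Area of P3's cell: 6.5734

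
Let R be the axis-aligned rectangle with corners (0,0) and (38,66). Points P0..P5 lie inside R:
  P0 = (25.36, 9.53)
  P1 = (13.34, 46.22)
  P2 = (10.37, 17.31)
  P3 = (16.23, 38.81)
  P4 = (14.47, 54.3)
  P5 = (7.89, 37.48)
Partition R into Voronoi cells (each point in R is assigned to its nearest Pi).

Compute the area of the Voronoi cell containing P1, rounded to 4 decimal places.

1. box [0,38]×[0,66]: [(0, 0) (38, 0) (38, 66) (0, 66)]
2. ⊥bis P1·P0 via (19.35,27.875): [(0, 21.5358) (38, 33.9849) (38, 66) (0, 66)]  |A|=1453.1072
3. ⊥bis P1·P2 via (11.855,31.765): [(0, 32.9829) (26.6001, 30.2502) (38, 33.9849) (38, 66) (0, 66)]  |A|=1300.8597
4. ⊥bis P1·P3 via (14.785,42.515): [(0, 36.7487) (38, 51.5692) (38, 66) (0, 66)]  |A|=829.9615
5. ⊥bis P1·P4 via (13.905,50.26): [(0, 52.2046) (0, 36.7487) (29.1697, 48.1252)]  |A|=225.423
6. ⊥bis P1·P5 via (10.615,41.85): [(0, 52.2046) (0, 48.4692) (11.5635, 41.2586) (29.1697, 48.1252)]  |A|=157.6579
7. canonical 4-gon: [(0, 52.2046) (0, 48.4692) (11.5635, 41.2586) (29.1697, 48.1252)]
8. shoelace: 157.6579

Area of P1's cell: 157.6579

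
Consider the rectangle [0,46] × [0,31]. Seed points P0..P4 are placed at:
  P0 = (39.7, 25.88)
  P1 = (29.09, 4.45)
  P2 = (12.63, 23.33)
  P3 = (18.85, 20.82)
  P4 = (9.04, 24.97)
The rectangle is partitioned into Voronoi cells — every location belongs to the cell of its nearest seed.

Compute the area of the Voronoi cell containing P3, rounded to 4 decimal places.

Area of P3's cell: 300.9810

1. box [0,46]×[0,31]: [(0, 0) (46, 0) (46, 31) (0, 31)]
2. ⊥bis P3·P0 via (29.275,23.35): [(0, 0) (34.9417, 0) (27.4185, 31) (0, 31)]  |A|=966.5826
3. ⊥bis P3·P1 via (23.97,12.635): [(0, 0) (3.7713, 0) (30.8334, 16.9283) (27.4185, 31) (0, 31)]  |A|=702.7509
4. ⊥bis P3·P2 via (15.74,22.075): [(7.8654, 2.561) (30.8334, 16.9283) (27.4185, 31) (19.3416, 31)]  |A|=300.981
5. ⊥bis P3·P4 via (13.945,22.895): [(7.8654, 2.561) (30.8334, 16.9283) (27.4185, 31) (19.3416, 31)]  |A|=300.981
6. canonical 4-gon: [(7.8654, 2.561) (30.8334, 16.9283) (27.4185, 31) (19.3416, 31)]
7. shoelace: 300.981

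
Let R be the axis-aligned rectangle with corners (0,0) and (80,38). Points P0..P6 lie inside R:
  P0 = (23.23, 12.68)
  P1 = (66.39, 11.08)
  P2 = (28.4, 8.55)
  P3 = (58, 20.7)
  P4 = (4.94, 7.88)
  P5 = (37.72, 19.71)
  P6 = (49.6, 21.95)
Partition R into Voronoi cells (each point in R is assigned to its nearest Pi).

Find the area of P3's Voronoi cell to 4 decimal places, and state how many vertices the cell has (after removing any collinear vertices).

Area of P3's cell: 464.9974 (4 vertices)

1. box [0,80]×[0,38]: [(0, 0) (80, 0) (80, 38) (0, 38)]
2. ⊥bis P3·P0 via (40.615,16.69): [(44.4647, 0) (80, 0) (80, 38) (35.6997, 38)]  |A|=1516.8772
3. ⊥bis P3·P1 via (62.195,15.89): [(44.3828, 0.3552) (80, 31.4185) (80, 38) (35.6997, 38)]  |A|=951.0463
4. ⊥bis P3·P2 via (43.2,14.625): [(38.3864, 26.352) (47.8251, 3.3574) (80, 31.4185) (80, 38) (35.6997, 38)]  |A|=897.3008
5. ⊥bis P3·P4 via (31.47,14.29): [(38.3864, 26.352) (47.8251, 3.3574) (80, 31.4185) (80, 38) (35.6997, 38)]  |A|=897.3008
6. ⊥bis P3·P5 via (47.86,20.205): [(48.6474, 4.0746) (80, 31.4185) (80, 38) (46.9913, 38)]  |A|=663.0903
7. ⊥bis P3·P6 via (53.8,21.325): [(51.6186, 6.6659) (80, 31.4185) (80, 38) (56.2814, 38)]  |A|=464.9974
8. canonical 4-gon: [(51.6186, 6.6659) (80, 31.4185) (80, 38) (56.2814, 38)]
9. shoelace: 464.9974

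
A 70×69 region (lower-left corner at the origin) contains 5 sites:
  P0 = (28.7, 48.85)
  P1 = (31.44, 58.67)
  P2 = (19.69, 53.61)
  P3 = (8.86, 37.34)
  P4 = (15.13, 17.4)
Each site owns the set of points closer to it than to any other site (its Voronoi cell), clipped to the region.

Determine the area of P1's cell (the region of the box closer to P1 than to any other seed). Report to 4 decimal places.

Area of P1's cell: 932.0961

1. box [0,70]×[0,69]: [(0, 0) (70, 0) (70, 69) (0, 69)]
2. ⊥bis P1·P0 via (30.07,53.76): [(0, 62.1502) (70, 42.6186) (70, 69) (0, 69)]  |A|=1163.0906
3. ⊥bis P1·P2 via (25.565,56.14): [(26.1147, 54.8636) (70, 42.6186) (70, 69) (20.027, 69)]  |A|=932.0961
4. ⊥bis P1·P3 via (20.15,48.005): [(26.1147, 54.8636) (70, 42.6186) (70, 69) (20.027, 69)]  |A|=932.0961
5. ⊥bis P1·P4 via (23.285,38.035): [(26.1147, 54.8636) (70, 42.6186) (70, 69) (20.027, 69)]  |A|=932.0961
6. canonical 4-gon: [(26.1147, 54.8636) (70, 42.6186) (70, 69) (20.027, 69)]
7. shoelace: 932.0961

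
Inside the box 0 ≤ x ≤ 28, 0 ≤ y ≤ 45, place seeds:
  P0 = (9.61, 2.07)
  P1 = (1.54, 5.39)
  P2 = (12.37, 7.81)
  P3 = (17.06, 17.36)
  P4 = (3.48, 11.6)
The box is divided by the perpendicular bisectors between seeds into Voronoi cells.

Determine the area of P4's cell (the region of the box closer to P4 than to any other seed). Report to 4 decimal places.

1. box [0,28]×[0,45]: [(0, 0) (28, 0) (28, 45) (0, 45)]
2. ⊥bis P4·P0 via (6.545,6.835): [(0, 2.625) (28, 20.6355) (28, 45) (0, 45)]  |A|=934.3518
3. ⊥bis P4·P1 via (2.51,8.495): [(0, 9.2791) (6.963, 7.1039) (28, 20.6355) (28, 45) (0, 45)]  |A|=911.1856
4. ⊥bis P4·P2 via (7.925,9.705): [(0, 9.2791) (6.8334, 7.1444) (22.972, 45) (0, 45)]  |A|=556.8568
5. ⊥bis P4·P3 via (10.27,14.48): [(0, 38.693) (0, 9.2791) (6.8334, 7.1444) (10.1157, 14.8437)]  |A|=178.5808
6. canonical 4-gon: [(0, 38.693) (0, 9.2791) (6.8334, 7.1444) (10.1157, 14.8437)]
7. shoelace: 178.5808

Area of P4's cell: 178.5808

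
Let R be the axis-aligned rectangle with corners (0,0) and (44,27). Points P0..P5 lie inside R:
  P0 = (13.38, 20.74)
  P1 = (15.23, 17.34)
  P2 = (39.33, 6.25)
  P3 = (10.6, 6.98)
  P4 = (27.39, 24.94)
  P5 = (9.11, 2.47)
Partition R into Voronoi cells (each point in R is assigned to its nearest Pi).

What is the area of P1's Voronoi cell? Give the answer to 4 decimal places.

1. box [0,44]×[0,27]: [(0, 0) (44, 0) (44, 27) (0, 27)]
2. ⊥bis P1·P0 via (14.305,19.04): [(0, 11.2564) (0, 0) (44, 0) (44, 27) (28.9342, 27)]  |A|=960.2358
3. ⊥bis P1·P2 via (27.28,11.795): [(0, 11.2564) (0, 0) (21.8523, 0) (34.2768, 27) (28.9342, 27)]  |A|=529.9795
4. ⊥bis P1·P3 via (12.915,12.16): [(6.7359, 14.9215) (24.969, 6.7729) (34.2768, 27) (28.9342, 27)]  |A|=254.5896
5. ⊥bis P1·P4 via (21.31,21.14): [(20.5117, 22.4172) (6.7359, 14.9215) (24.969, 6.7729) (27.2251, 11.6758)]  |A|=153.0362
6. ⊥bis P1·P5 via (12.17,9.905): [(20.5117, 22.4172) (6.7359, 14.9215) (24.969, 6.7729) (27.2251, 11.6758)]  |A|=153.0362
7. canonical 4-gon: [(20.5117, 22.4172) (6.7359, 14.9215) (24.969, 6.7729) (27.2251, 11.6758)]
8. shoelace: 153.0362

Area of P1's cell: 153.0362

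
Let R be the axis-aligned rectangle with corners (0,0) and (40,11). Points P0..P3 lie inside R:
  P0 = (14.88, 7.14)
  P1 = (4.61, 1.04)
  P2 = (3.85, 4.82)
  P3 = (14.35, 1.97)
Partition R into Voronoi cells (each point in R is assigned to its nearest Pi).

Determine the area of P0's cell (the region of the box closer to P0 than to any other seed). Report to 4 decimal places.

1. box [0,40]×[0,11]: [(0, 0) (40, 0) (40, 11) (0, 11)]
2. ⊥bis P0·P1 via (9.745,4.09): [(12.1743, 0) (40, 0) (40, 11) (5.6407, 11)]  |A|=342.0174
3. ⊥bis P0·P2 via (9.365,5.98): [(9.7721, 4.0443) (12.1743, 0) (40, 0) (40, 11) (8.3091, 11)]  |A|=332.7371
4. ⊥bis P0·P3 via (14.615,4.555): [(9.5556, 5.0737) (40, 1.9527) (40, 11) (8.3091, 11)]  |A|=231.6256
5. canonical 4-gon: [(9.5556, 5.0737) (40, 1.9527) (40, 11) (8.3091, 11)]
6. shoelace: 231.6256

Area of P0's cell: 231.6256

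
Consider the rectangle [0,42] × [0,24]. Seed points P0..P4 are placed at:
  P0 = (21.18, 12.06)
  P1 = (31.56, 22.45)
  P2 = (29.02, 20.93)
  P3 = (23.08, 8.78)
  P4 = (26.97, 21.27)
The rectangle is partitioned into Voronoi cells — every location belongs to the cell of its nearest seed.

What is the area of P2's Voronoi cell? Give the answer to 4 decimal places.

1. box [0,42]×[0,24]: [(0, 0) (42, 0) (42, 24) (0, 24)]
2. ⊥bis P2·P0 via (25.1,16.495): [(42, 1.5575) (42, 24) (16.609, 24)]  |A|=284.9192
3. ⊥bis P2·P1 via (30.29,21.69): [(42, 1.5575) (42, 2.122) (28.9076, 24) (16.609, 24)]  |A|=141.7016
4. ⊥bis P2·P3 via (26.05,14.855): [(28.0762, 13.8644) (37.8252, 9.0982) (28.9076, 24) (16.609, 24)]  |A|=113.7145
5. ⊥bis P2·P4 via (27.995,21.1): [(26.9588, 14.8521) (28.0762, 13.8644) (37.8252, 9.0982) (28.9076, 24) (28.476, 24)]  |A|=59.4355
6. canonical 5-gon: [(26.9588, 14.8521) (28.0762, 13.8644) (37.8252, 9.0982) (28.9076, 24) (28.476, 24)]
7. shoelace: 59.4355

Area of P2's cell: 59.4355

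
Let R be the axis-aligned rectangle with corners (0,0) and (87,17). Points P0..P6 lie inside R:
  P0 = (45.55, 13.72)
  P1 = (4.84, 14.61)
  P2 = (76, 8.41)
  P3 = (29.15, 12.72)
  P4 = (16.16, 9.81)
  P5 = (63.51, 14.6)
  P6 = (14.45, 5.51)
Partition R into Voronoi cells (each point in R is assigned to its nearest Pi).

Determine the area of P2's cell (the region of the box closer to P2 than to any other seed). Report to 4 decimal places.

1. box [0,87]×[0,17]: [(0, 0) (87, 0) (87, 17) (0, 17)]
2. ⊥bis P2·P0 via (60.775,11.065): [(58.8454, 0) (87, 0) (87, 17) (61.81, 17)]  |A|=453.429
3. ⊥bis P2·P1 via (40.42,11.51): [(58.8454, 0) (87, 0) (87, 17) (61.81, 17)]  |A|=453.429
4. ⊥bis P2·P3 via (52.575,10.565): [(58.8454, 0) (87, 0) (87, 17) (61.81, 17)]  |A|=453.429
5. ⊥bis P2·P4 via (46.08,9.11): [(58.8454, 0) (87, 0) (87, 17) (61.81, 17)]  |A|=453.429
6. ⊥bis P2·P5 via (69.755,11.505): [(64.0532, 0) (87, 0) (87, 17) (72.4783, 17)]  |A|=318.4825
7. ⊥bis P2·P6 via (45.225,6.96): [(64.0532, 0) (87, 0) (87, 17) (72.4783, 17)]  |A|=318.4825
8. canonical 4-gon: [(64.0532, 0) (87, 0) (87, 17) (72.4783, 17)]
9. shoelace: 318.4825

Area of P2's cell: 318.4825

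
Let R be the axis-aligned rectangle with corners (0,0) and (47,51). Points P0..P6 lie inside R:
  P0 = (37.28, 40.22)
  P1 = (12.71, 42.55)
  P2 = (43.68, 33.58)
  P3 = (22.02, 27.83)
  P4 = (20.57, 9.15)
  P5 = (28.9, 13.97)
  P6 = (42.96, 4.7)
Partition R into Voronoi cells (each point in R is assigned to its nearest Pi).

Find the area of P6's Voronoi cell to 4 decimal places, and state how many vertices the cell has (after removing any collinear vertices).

Area of P6's cell: 208.3475 (5 vertices)

1. box [0,47]×[0,51]: [(0, 0) (47, 0) (47, 51) (0, 51)]
2. ⊥bis P6·P0 via (40.12,22.46): [(0, 16.0444) (0, 0) (47, 0) (47, 23.5602)]  |A|=930.708
3. ⊥bis P6·P1 via (27.835,23.625): [(22.9398, 19.7127) (0, 1.3791) (0, 0) (47, 0) (47, 23.5602)]  |A|=762.4979
4. ⊥bis P6·P2 via (43.32,19.14): [(22.8614, 19.65) (0, 1.3791) (0, 0) (47, 0) (47, 19.0483)]  |A|=707.439
5. ⊥bis P6·P3 via (32.49,16.265): [(35.8708, 19.3257) (14.5239, 0) (47, 0) (47, 19.0483)]  |A|=419.8073
6. ⊥bis P6·P4 via (31.765,6.925): [(35.8708, 19.3257) (33.8695, 17.5139) (30.3887, 0) (47, 0) (47, 19.0483)]  |A|=280.8805
7. ⊥bis P6·P5 via (35.93,9.335): [(42.4096, 19.1627) (30.6534, 1.3318) (30.3887, 0) (47, 0) (47, 19.0483)]  |A|=208.3475
8. canonical 5-gon: [(42.4096, 19.1627) (30.6534, 1.3318) (30.3887, 0) (47, 0) (47, 19.0483)]
9. shoelace: 208.3475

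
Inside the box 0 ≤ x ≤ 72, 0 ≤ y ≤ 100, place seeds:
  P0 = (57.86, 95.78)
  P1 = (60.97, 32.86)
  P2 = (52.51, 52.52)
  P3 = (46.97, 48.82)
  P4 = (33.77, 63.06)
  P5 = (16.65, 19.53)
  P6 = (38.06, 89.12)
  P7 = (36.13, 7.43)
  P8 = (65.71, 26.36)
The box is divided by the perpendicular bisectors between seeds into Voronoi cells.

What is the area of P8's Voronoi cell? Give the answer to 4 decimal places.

1. box [0,72]×[0,100]: [(0, 0) (72, 0) (72, 100) (0, 100)]
2. ⊥bis P8·P0 via (61.785,61.07): [(0, 54.0834) (0, 0) (72, 0) (72, 62.2251)]  |A|=4187.1051
3. ⊥bis P8·P1 via (63.34,29.61): [(22.7356, 0) (72, 0) (72, 35.9251)]  |A|=884.9157
4. ⊥bis P8·P2 via (59.11,39.44): [(22.7356, 0) (72, 0) (72, 35.9251)]  |A|=884.9157
5. ⊥bis P8·P3 via (56.34,37.59): [(22.7356, 0) (72, 0) (72, 35.9251)]  |A|=884.9157
6. ⊥bis P8·P4 via (49.74,44.71): [(22.7356, 0) (72, 0) (72, 35.9251)]  |A|=884.9157
7. ⊥bis P8·P5 via (41.18,22.945): [(42.38, 14.3253) (44.3743, 0) (72, 0) (72, 35.9251)]  |A|=729.9245
8. ⊥bis P8·P6 via (51.885,57.74): [(42.38, 14.3253) (44.3743, 0) (72, 0) (72, 35.9251)]  |A|=729.9245
9. ⊥bis P8·P7 via (50.92,16.895): [(49.3239, 19.389) (61.7321, 0) (72, 0) (72, 35.9251)]  |A|=506.863
10. canonical 4-gon: [(49.3239, 19.389) (61.7321, 0) (72, 0) (72, 35.9251)]
11. shoelace: 506.863

Area of P8's cell: 506.8630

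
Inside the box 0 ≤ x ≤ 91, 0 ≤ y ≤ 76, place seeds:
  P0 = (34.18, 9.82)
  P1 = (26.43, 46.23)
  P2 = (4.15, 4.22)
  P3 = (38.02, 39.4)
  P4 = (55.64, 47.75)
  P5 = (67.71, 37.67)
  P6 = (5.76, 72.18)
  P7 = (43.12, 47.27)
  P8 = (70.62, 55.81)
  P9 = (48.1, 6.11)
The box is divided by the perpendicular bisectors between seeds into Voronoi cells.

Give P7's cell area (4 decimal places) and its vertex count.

1. box [0,91]×[0,76]: [(0, 0) (91, 0) (91, 76) (0, 76)]
2. ⊥bis P7·P0 via (38.65,28.545): [(0, 37.7715) (91, 16.0481) (91, 76) (0, 76)]  |A|=4467.21
3. ⊥bis P7·P1 via (34.775,46.75): [(35.868, 29.2091) (91, 16.0481) (91, 76) (32.9524, 76)]  |A|=3010.6841
4. ⊥bis P7·P2 via (23.635,25.745): [(35.868, 29.2091) (91, 16.0481) (91, 76) (32.9524, 76)]  |A|=3010.6841
5. ⊥bis P7·P3 via (40.57,43.335): [(34.7529, 47.1047) (77.8236, 19.1936) (91, 16.0481) (91, 76) (32.9524, 76)]  |A|=2640.8596
6. ⊥bis P7·P4 via (49.38,47.51): [(34.7529, 47.1047) (49.7686, 37.374) (48.2877, 76) (32.9524, 76)]  |A|=504.3536
7. ⊥bis P7·P5 via (55.415,42.47): [(34.7529, 47.1047) (49.7686, 37.374) (48.2877, 76) (32.9524, 76)]  |A|=504.3536
8. ⊥bis P7·P6 via (24.44,59.725): [(33.1523, 72.7917) (34.7529, 47.1047) (49.7686, 37.374) (48.2877, 76) (35.2915, 76)]  |A|=500.6013
9. ⊥bis P7·P8 via (56.87,51.54): [(33.1523, 72.7917) (34.7529, 47.1047) (49.7686, 37.374) (48.2877, 76) (35.2915, 76)]  |A|=500.6013
10. ⊥bis P7·P9 via (45.61,26.69): [(33.1523, 72.7917) (34.7529, 47.1047) (49.7686, 37.374) (48.2877, 76) (35.2915, 76)]  |A|=500.6013
11. canonical 5-gon: [(33.1523, 72.7917) (34.7529, 47.1047) (49.7686, 37.374) (48.2877, 76) (35.2915, 76)]
12. shoelace: 500.6013

Area of P7's cell: 500.6013 (5 vertices)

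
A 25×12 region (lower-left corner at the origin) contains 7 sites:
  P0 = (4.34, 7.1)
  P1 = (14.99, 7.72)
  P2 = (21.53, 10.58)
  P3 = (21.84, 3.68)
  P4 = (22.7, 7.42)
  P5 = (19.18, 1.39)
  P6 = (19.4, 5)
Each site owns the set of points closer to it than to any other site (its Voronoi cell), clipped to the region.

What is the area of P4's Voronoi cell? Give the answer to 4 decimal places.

1. box [0,25]×[0,12]: [(0, 0) (25, 0) (25, 12) (0, 12)]
2. ⊥bis P4·P0 via (13.52,7.26): [(13.6465, 0) (25, 0) (25, 12) (13.4374, 12)]  |A|=137.4965
3. ⊥bis P4·P1 via (18.845,7.57): [(18.5504, 0) (25, 0) (25, 12) (19.0174, 12)]  |A|=74.5931
4. ⊥bis P4·P2 via (22.115,9): [(18.8537, 7.7925) (18.5504, 0) (25, 0) (25, 10.0682)]  |A|=56.0702
5. ⊥bis P4·P3 via (22.27,5.55): [(18.8537, 7.7925) (18.7975, 6.3485) (25, 4.9222) (25, 10.0682)]  |A|=20.3326
6. ⊥bis P4·P5 via (20.94,4.405): [(18.8537, 7.7925) (18.7975, 6.3485) (25, 4.9222) (25, 10.0682)]  |A|=20.3326
7. ⊥bis P4·P6 via (21.05,6.21): [(19.6683, 8.0941) (21.3847, 5.7536) (25, 4.9222) (25, 10.0682)]  |A|=17.2357
8. canonical 4-gon: [(19.6683, 8.0941) (21.3847, 5.7536) (25, 4.9222) (25, 10.0682)]
9. shoelace: 17.2357

Area of P4's cell: 17.2357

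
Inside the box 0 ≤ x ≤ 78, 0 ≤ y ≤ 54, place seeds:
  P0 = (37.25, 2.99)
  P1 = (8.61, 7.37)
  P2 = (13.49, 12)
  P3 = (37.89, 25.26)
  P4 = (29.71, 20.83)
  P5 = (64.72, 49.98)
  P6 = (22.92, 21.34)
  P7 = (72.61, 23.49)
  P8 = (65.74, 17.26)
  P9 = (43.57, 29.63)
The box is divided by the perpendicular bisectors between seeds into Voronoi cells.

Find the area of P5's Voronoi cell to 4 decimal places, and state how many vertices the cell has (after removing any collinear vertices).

Area of P5's cell: 506.7677 (4 vertices)

1. box [0,78]×[0,54]: [(0, 0) (78, 0) (78, 54) (0, 54)]
2. ⊥bis P5·P0 via (50.985,26.485): [(78, 10.6922) (78, 54) (3.918, 54)]  |A|=1604.1624
3. ⊥bis P5·P1 via (36.665,28.675): [(28.2232, 39.7914) (78, 10.6922) (78, 54) (17.4332, 54)]  |A|=1508.1466
4. ⊥bis P5·P2 via (39.105,30.99): [(35.9125, 35.2963) (78, 10.6922) (78, 54) (22.0462, 54)]  |A|=1434.6298
5. ⊥bis P5·P3 via (51.305,37.62): [(73.9146, 13.0805) (78, 10.6922) (78, 54) (36.2132, 54)]  |A|=943.412
6. ⊥bis P5·P4 via (47.215,35.405): [(73.9146, 13.0805) (78, 10.6922) (78, 54) (36.2132, 54)]  |A|=943.412
7. ⊥bis P5·P6 via (43.82,35.66): [(73.9146, 13.0805) (78, 10.6922) (78, 54) (36.2132, 54)]  |A|=943.412
8. ⊥bis P5·P7 via (68.665,36.735): [(55.683, 32.8683) (78, 39.5154) (78, 54) (36.2132, 54)]  |A|=603.1391
9. ⊥bis P5·P8 via (65.23,33.62): [(55.2763, 33.3097) (57.3856, 33.3755) (78, 39.5154) (78, 54) (36.2132, 54)]  |A|=602.6602
10. ⊥bis P5·P9 via (54.145,39.805): [(59.6752, 34.0574) (78, 39.5154) (78, 54) (40.4869, 54)]  |A|=506.7677
11. canonical 4-gon: [(59.6752, 34.0574) (78, 39.5154) (78, 54) (40.4869, 54)]
12. shoelace: 506.7677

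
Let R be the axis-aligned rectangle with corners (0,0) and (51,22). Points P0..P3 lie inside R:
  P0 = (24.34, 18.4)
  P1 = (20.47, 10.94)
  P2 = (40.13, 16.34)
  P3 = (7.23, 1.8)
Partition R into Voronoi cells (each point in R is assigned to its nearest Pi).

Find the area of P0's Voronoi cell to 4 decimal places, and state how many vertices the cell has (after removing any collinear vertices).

Area of P0's cell: 146.5848 (3 vertices)

1. box [0,51]×[0,22]: [(0, 0) (51, 0) (51, 22) (0, 22)]
2. ⊥bis P0·P1 via (22.405,14.67): [(50.6836, 0) (51, 0) (51, 22) (8.2753, 22)]  |A|=473.4517
3. ⊥bis P0·P2 via (32.235,17.37): [(31.282, 10.0649) (32.839, 22) (8.2753, 22)]  |A|=146.5848
4. ⊥bis P0·P3 via (15.785,10.1): [(31.282, 10.0649) (32.839, 22) (8.2753, 22)]  |A|=146.5848
5. canonical 3-gon: [(31.282, 10.0649) (32.839, 22) (8.2753, 22)]
6. shoelace: 146.5848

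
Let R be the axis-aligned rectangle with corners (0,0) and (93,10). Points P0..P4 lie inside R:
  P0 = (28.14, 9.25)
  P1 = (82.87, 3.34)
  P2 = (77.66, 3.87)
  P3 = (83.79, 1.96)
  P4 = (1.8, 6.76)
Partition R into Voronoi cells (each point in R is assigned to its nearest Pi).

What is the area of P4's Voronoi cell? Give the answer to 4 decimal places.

1. box [0,93]×[0,10]: [(0, 0) (93, 0) (93, 10) (0, 10)]
2. ⊥bis P4·P0 via (14.97,8.005): [(0, 0) (15.7267, 0) (14.7814, 10) (0, 10)]  |A|=152.5407
3. ⊥bis P4·P1 via (42.335,5.05): [(0, 0) (15.7267, 0) (14.7814, 10) (0, 10)]  |A|=152.5407
4. ⊥bis P4·P2 via (39.73,5.315): [(0, 0) (15.7267, 0) (14.7814, 10) (0, 10)]  |A|=152.5407
5. ⊥bis P4·P3 via (42.795,4.36): [(0, 0) (15.7267, 0) (14.7814, 10) (0, 10)]  |A|=152.5407
6. canonical 4-gon: [(0, 0) (15.7267, 0) (14.7814, 10) (0, 10)]
7. shoelace: 152.5407

Area of P4's cell: 152.5407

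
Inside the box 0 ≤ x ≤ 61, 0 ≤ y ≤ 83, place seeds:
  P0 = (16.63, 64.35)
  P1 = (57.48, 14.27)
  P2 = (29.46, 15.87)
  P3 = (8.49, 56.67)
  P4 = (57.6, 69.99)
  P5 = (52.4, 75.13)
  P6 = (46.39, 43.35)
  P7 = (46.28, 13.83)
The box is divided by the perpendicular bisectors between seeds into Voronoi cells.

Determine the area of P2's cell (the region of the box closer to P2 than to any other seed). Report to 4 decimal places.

Area of P2's cell: 1253.6437

1. box [0,61]×[0,83]: [(0, 0) (61, 0) (61, 83) (0, 83)]
2. ⊥bis P2·P0 via (23.045,40.11): [(0, 34.0113) (0, 0) (61, 0) (61, 50.1546)]  |A|=2567.0587
3. ⊥bis P2·P1 via (43.47,15.07): [(45.2352, 45.9825) (0, 34.0113) (0, 0) (42.6095, 0)]  |A|=1748.8978
4. ⊥bis P2·P3 via (18.975,36.27): [(45.2352, 45.9825) (30.0565, 41.9656) (0, 26.5174) (0, 0) (42.6095, 0)]  |A|=1636.2786
5. ⊥bis P2·P4 via (43.53,42.93): [(45.0167, 42.157) (40.2146, 44.6539) (30.0565, 41.9656) (0, 26.5174) (0, 0) (42.6095, 0)]  |A|=1626.8205
6. ⊥bis P2·P5 via (40.93,45.5): [(45.0167, 42.157) (40.2146, 44.6539) (30.0565, 41.9656) (0, 26.5174) (0, 0) (42.6095, 0)]  |A|=1626.8205
7. ⊥bis P2·P6 via (37.925,29.61): [(44.0836, 25.8158) (23.4127, 38.5508) (0, 26.5174) (0, 0) (42.6095, 0)]  |A|=1407.9416
8. ⊥bis P2·P7 via (37.87,14.85): [(39.5395, 28.6153) (23.4127, 38.5508) (0, 26.5174) (0, 0) (36.0689, 0)]  |A|=1253.6437
9. canonical 5-gon: [(39.5395, 28.6153) (23.4127, 38.5508) (0, 26.5174) (0, 0) (36.0689, 0)]
10. shoelace: 1253.6437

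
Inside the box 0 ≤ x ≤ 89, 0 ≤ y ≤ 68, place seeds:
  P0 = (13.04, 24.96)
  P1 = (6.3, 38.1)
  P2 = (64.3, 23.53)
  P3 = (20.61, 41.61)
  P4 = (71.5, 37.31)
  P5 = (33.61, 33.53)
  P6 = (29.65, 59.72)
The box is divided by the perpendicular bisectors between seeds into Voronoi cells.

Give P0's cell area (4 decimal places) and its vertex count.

Area of P0's cell: 902.3541 (5 vertices)

1. box [0,89]×[0,68]: [(0, 0) (89, 0) (89, 68) (0, 68)]
2. ⊥bis P0·P1 via (9.67,31.53): [(0, 26.5699) (0, 0) (89, 0) (89, 68) (80.7703, 68)]  |A|=4378.8396
3. ⊥bis P0·P2 via (38.67,24.245): [(39.2972, 46.7269) (0, 26.5699) (0, 0) (37.9936, 0)]  |A|=1409.7232
4. ⊥bis P0·P3 via (16.825,33.285): [(38.6454, 23.3642) (14.8458, 34.1849) (0, 26.5699) (0, 0) (37.9936, 0)]  |A|=1128.1857
5. ⊥bis P0·P4 via (42.27,31.135): [(38.6454, 23.3642) (14.8458, 34.1849) (0, 26.5699) (0, 0) (37.9936, 0)]  |A|=1128.1857
6. ⊥bis P0·P5 via (23.325,29.245): [(22.7675, 30.5832) (14.8458, 34.1849) (0, 26.5699) (0, 0) (35.5092, 0)]  |A|=902.3541
7. ⊥bis P0·P6 via (21.345,42.34): [(22.7675, 30.5832) (14.8458, 34.1849) (0, 26.5699) (0, 0) (35.5092, 0)]  |A|=902.3541
8. canonical 5-gon: [(22.7675, 30.5832) (14.8458, 34.1849) (0, 26.5699) (0, 0) (35.5092, 0)]
9. shoelace: 902.3541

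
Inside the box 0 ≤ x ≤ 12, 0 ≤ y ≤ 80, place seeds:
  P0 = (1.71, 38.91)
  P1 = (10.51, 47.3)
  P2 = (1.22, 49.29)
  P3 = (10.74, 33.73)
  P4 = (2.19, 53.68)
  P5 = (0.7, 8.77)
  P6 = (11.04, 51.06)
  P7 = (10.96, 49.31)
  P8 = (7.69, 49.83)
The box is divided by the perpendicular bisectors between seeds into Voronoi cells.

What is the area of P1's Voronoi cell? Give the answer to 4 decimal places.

Area of P1's cell: 39.6609

1. box [0,12]×[0,80]: [(0, 0) (12, 0) (12, 80) (0, 80)]
2. ⊥bis P1·P0 via (6.11,43.105): [(0, 49.5136) (12, 36.9272) (12, 80) (0, 80)]  |A|=441.3555
3. ⊥bis P1·P2 via (5.865,48.295): [(5.0022, 44.267) (12, 36.9272) (12, 76.9353)]  |A|=139.9851
4. ⊥bis P1·P3 via (10.625,40.515): [(5.0022, 44.267) (8.6119, 40.4809) (12, 40.5383) (12, 76.9353)]  |A|=133.8676
5. ⊥bis P1·P4 via (6.35,50.49): [(6.3294, 50.4632) (5.0022, 44.267) (8.6119, 40.4809) (12, 40.5383) (12, 57.858)]  |A|=79.7783
6. ⊥bis P1·P5 via (5.605,28.035): [(6.3294, 50.4632) (5.0022, 44.267) (8.6119, 40.4809) (12, 40.5383) (12, 57.858)]  |A|=79.7783
7. ⊥bis P1·P6 via (10.775,49.18): [(6.1929, 49.8259) (5.0022, 44.267) (8.6119, 40.4809) (12, 40.5383) (12, 49.0073)]  |A|=52.7778
8. ⊥bis P1·P7 via (10.735,48.305): [(6.0899, 49.3449) (5.0022, 44.267) (8.6119, 40.4809) (12, 40.5383) (12, 48.0218)]  |A|=48.4269
9. ⊥bis P1·P8 via (9.1,48.565): [(9.1792, 48.6533) (5.1267, 44.1363) (8.6119, 40.4809) (12, 40.5383) (12, 48.0218)]  |A|=39.6609
10. canonical 5-gon: [(9.1792, 48.6533) (5.1267, 44.1363) (8.6119, 40.4809) (12, 40.5383) (12, 48.0218)]
11. shoelace: 39.6609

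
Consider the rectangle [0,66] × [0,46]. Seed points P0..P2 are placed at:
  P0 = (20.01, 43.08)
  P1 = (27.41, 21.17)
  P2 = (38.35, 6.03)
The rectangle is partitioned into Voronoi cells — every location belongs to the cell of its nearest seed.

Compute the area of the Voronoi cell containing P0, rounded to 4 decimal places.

Area of P0's cell: 708.9116

1. box [0,66]×[0,46]: [(0, 0) (66, 0) (66, 46) (0, 46)]
2. ⊥bis P0·P1 via (23.71,32.125): [(0, 24.1171) (64.7913, 46) (0, 46)]  |A|=708.9116
3. ⊥bis P0·P2 via (29.18,24.555): [(0, 24.1171) (64.7913, 46) (0, 46)]  |A|=708.9116
4. canonical 3-gon: [(0, 24.1171) (64.7913, 46) (0, 46)]
5. shoelace: 708.9116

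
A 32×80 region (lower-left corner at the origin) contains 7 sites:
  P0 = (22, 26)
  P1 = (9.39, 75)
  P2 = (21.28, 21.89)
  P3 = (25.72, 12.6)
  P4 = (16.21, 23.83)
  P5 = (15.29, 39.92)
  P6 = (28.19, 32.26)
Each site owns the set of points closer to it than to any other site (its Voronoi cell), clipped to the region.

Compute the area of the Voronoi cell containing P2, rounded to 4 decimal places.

Area of P2's cell: 82.3914

1. box [0,32]×[0,80]: [(0, 0) (32, 0) (32, 80) (0, 80)]
2. ⊥bis P2·P0 via (21.64,23.945): [(0, 27.7359) (0, 0) (32, 0) (32, 22.1301)]  |A|=797.8569
3. ⊥bis P2·P1 via (15.335,48.445): [(0, 27.7359) (0, 0) (32, 0) (32, 22.1301)]  |A|=797.8569
4. ⊥bis P2·P3 via (23.5,17.245): [(0, 27.7359) (0, 6.0136) (32, 21.3074) (32, 22.1301)]  |A|=360.7209
5. ⊥bis P2·P4 via (18.745,22.86): [(19.316, 24.3521) (15.0514, 13.2071) (32, 21.3074) (32, 22.1301)]  |A|=82.3914
6. ⊥bis P2·P5 via (18.285,30.905): [(19.316, 24.3521) (15.0514, 13.2071) (32, 21.3074) (32, 22.1301)]  |A|=82.3914
7. ⊥bis P2·P6 via (24.735,27.075): [(19.316, 24.3521) (15.0514, 13.2071) (32, 21.3074) (32, 22.1301)]  |A|=82.3914
8. canonical 4-gon: [(19.316, 24.3521) (15.0514, 13.2071) (32, 21.3074) (32, 22.1301)]
9. shoelace: 82.3914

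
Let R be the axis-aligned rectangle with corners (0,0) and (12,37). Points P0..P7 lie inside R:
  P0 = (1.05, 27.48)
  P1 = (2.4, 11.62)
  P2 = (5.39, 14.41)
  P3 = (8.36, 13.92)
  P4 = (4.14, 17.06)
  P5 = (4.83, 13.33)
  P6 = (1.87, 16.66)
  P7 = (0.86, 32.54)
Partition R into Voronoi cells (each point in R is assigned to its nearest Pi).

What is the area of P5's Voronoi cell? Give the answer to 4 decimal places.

1. box [0,12]×[0,37]: [(0, 0) (12, 0) (12, 37) (0, 37)]
2. ⊥bis P5·P0 via (2.94,20.405): [(0, 19.6196) (0, 0) (12, 0) (12, 22.8253)]  |A|=254.6693
3. ⊥bis P5·P1 via (3.615,12.475): [(0, 19.6196) (0, 17.6121) (12, 0.5595) (12, 22.8253)]  |A|=145.6398
4. ⊥bis P5·P2 via (5.11,13.87): [(1.2105, 15.892) (12, 0.5595) (12, 10.2974)]  |A|=52.5339
5. ⊥bis P5·P3 via (6.595,13.625): [(6.6911, 13.0502) (1.2105, 15.892) (7.7753, 6.5629)]  |A|=16.2364
6. ⊥bis P5·P4 via (4.485,15.195): [(6.6911, 13.0502) (3.0622, 14.9318) (2.0216, 14.7393) (7.7753, 6.5629)]  |A|=15.5586
7. ⊥bis P5·P6 via (3.35,14.995): [(6.6911, 13.0502) (3.1991, 14.8608) (2.4221, 14.1702) (7.7753, 6.5629)]  |A|=15.1491
8. ⊥bis P5·P7 via (2.845,22.935): [(6.6911, 13.0502) (3.1991, 14.8608) (2.4221, 14.1702) (7.7753, 6.5629)]  |A|=15.1491
9. canonical 4-gon: [(6.6911, 13.0502) (3.1991, 14.8608) (2.4221, 14.1702) (7.7753, 6.5629)]
10. shoelace: 15.1491

Area of P5's cell: 15.1491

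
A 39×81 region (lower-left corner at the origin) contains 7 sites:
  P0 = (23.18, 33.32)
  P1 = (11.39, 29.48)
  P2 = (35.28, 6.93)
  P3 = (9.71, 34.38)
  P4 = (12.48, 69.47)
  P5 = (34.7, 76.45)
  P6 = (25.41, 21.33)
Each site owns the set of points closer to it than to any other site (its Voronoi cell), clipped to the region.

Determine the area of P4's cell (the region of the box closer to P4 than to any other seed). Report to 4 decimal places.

Area of P4's cell: 727.4810

1. box [0,39]×[0,81]: [(0, 0) (39, 0) (39, 81) (0, 81)]
2. ⊥bis P4·P0 via (17.83,51.395): [(0, 46.1175) (39, 57.6611) (39, 81) (0, 81)]  |A|=1135.3172
3. ⊥bis P4·P1 via (11.935,49.475): [(0, 49.8003) (11.3932, 49.4898) (39, 57.6611) (39, 81) (0, 81)]  |A|=1114.3379
4. ⊥bis P4·P2 via (23.88,38.2): [(0, 49.8003) (11.3932, 49.4898) (39, 57.6611) (39, 81) (0, 81)]  |A|=1114.3379
5. ⊥bis P4·P3 via (11.095,51.925): [(0, 52.8008) (17.8256, 51.3937) (39, 57.6611) (39, 81) (0, 81)]  |A|=1075.7502
6. ⊥bis P4·P5 via (23.59,72.96): [(0, 52.8008) (17.8256, 51.3937) (29.298, 54.7894) (21.0644, 81) (0, 81)]  |A|=727.481
7. ⊥bis P4·P6 via (18.945,45.4): [(0, 52.8008) (17.8256, 51.3937) (29.298, 54.7894) (21.0644, 81) (0, 81)]  |A|=727.481
8. canonical 5-gon: [(0, 52.8008) (17.8256, 51.3937) (29.298, 54.7894) (21.0644, 81) (0, 81)]
9. shoelace: 727.481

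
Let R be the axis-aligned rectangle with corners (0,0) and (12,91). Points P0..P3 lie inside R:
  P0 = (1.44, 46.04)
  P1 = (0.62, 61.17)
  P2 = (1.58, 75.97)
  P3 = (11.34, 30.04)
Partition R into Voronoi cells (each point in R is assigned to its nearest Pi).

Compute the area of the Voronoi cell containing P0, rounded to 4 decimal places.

1. box [0,12]×[0,91]: [(0, 0) (12, 0) (12, 91) (0, 91)]
2. ⊥bis P0·P1 via (1.03,53.605): [(0, 53.5492) (0, 0) (12, 0) (12, 54.1995)]  |A|=646.4923
3. ⊥bis P0·P2 via (1.51,61.005): [(0, 53.5492) (0, 0) (12, 0) (12, 54.1995)]  |A|=646.4923
4. ⊥bis P0·P3 via (6.39,38.04): [(0, 53.5492) (0, 34.0862) (12, 41.5112) (12, 54.1995)]  |A|=192.9081
5. canonical 4-gon: [(0, 53.5492) (0, 34.0862) (12, 41.5112) (12, 54.1995)]
6. shoelace: 192.9081

Area of P0's cell: 192.9081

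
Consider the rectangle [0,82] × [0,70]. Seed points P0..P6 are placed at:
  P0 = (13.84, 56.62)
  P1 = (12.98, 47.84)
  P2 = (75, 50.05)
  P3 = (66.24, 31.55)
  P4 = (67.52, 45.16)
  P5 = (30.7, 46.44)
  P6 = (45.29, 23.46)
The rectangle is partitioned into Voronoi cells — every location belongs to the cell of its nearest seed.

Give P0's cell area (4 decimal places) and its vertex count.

Area of P0's cell: 493.7571 (4 vertices)

1. box [0,82]×[0,70]: [(0, 0) (82, 0) (82, 70) (0, 70)]
2. ⊥bis P0·P1 via (13.41,52.23): [(0, 53.5435) (82, 45.5116) (82, 70) (0, 70)]  |A|=1678.7399
3. ⊥bis P0·P2 via (44.42,53.335): [(0, 53.5435) (43.9796, 49.2357) (46.2102, 70) (0, 70)]  |A|=841.6364
4. ⊥bis P0·P3 via (40.04,44.085): [(0, 53.5435) (42.5703, 49.3737) (44.4068, 53.2123) (46.2102, 70) (0, 70)]  |A|=838.8048
5. ⊥bis P0·P4 via (40.68,50.89): [(0, 53.5435) (40.4016, 49.5862) (44.7597, 70) (0, 70)]  |A|=789.2936
6. ⊥bis P0·P5 via (22.27,51.53): [(0, 53.5435) (22.1743, 51.3715) (33.4221, 70) (0, 70)]  |A|=493.7571
7. ⊥bis P0·P6 via (29.565,40.04): [(0, 53.5435) (22.1743, 51.3715) (33.4221, 70) (0, 70)]  |A|=493.7571
8. canonical 4-gon: [(0, 53.5435) (22.1743, 51.3715) (33.4221, 70) (0, 70)]
9. shoelace: 493.7571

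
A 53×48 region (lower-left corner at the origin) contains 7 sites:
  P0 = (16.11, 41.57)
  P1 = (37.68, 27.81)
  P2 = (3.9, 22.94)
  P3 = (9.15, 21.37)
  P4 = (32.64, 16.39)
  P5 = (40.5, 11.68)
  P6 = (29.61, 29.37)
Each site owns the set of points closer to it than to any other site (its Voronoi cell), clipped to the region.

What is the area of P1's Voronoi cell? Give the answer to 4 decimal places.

1. box [0,53]×[0,48]: [(0, 0) (53, 0) (53, 48) (0, 48)]
2. ⊥bis P1·P0 via (26.895,34.69): [(4.7654, 0) (53, 0) (53, 48) (35.3858, 48)]  |A|=1580.3711
3. ⊥bis P1·P2 via (20.79,25.375): [(20.82, 25.1669) (24.4483, 0) (53, 0) (53, 48) (35.3858, 48)]  |A|=1332.6932
4. ⊥bis P1·P3 via (23.415,24.59): [(22.6406, 28.0208) (28.9656, 0) (53, 0) (53, 48) (35.3858, 48)]  |A|=1241.3166
5. ⊥bis P1·P4 via (35.16,22.1): [(22.6406, 28.0208) (22.7398, 27.5814) (53, 14.2267) (53, 48) (35.3858, 48)]  |A|=694.6144
6. ⊥bis P1·P5 via (39.09,19.745): [(22.6406, 28.0208) (22.7398, 27.5814) (40.0972, 19.9211) (53, 22.1769) (53, 48) (35.3858, 48)]  |A|=643.3241
7. ⊥bis P1·P6 via (33.645,28.59): [(32.6081, 23.2262) (40.0972, 19.9211) (53, 22.1769) (53, 48) (37.3971, 48)]  |A|=486.3317
8. canonical 5-gon: [(32.6081, 23.2262) (40.0972, 19.9211) (53, 22.1769) (53, 48) (37.3971, 48)]
9. shoelace: 486.3317

Area of P1's cell: 486.3317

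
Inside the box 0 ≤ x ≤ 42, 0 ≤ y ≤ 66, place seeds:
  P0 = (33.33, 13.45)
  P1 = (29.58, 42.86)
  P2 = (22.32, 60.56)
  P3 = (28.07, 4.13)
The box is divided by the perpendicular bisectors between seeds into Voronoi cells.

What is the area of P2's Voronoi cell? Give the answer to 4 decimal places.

Area of P2's cell: 685.4542

1. box [0,42]×[0,66]: [(0, 0) (42, 0) (42, 66) (0, 66)]
2. ⊥bis P2·P0 via (27.825,37.005): [(0, 30.5021) (42, 40.3178) (42, 66) (0, 66)]  |A|=1284.7825
3. ⊥bis P2·P1 via (25.95,51.71): [(0, 41.0661) (42, 58.2932) (42, 66) (0, 66)]  |A|=685.4542
4. ⊥bis P2·P3 via (25.195,32.345): [(0, 41.0661) (42, 58.2932) (42, 66) (0, 66)]  |A|=685.4542
5. canonical 4-gon: [(0, 41.0661) (42, 58.2932) (42, 66) (0, 66)]
6. shoelace: 685.4542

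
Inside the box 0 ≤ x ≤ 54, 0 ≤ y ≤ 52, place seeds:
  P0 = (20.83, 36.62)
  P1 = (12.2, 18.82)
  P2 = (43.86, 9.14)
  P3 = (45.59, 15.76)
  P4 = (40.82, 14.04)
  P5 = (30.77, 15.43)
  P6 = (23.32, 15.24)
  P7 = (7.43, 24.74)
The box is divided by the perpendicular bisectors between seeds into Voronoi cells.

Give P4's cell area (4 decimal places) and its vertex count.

1. box [0,54]×[0,52]: [(0, 0) (54, 0) (54, 52) (0, 52)]
2. ⊥bis P4·P0 via (30.825,25.33): [(2.2131, 0) (54, 0) (54, 45.8468)]  |A|=1187.13
3. ⊥bis P4·P1 via (26.51,16.43): [(27.5056, 22.3914) (23.7659, 0) (54, 0) (54, 45.8468)]  |A|=945.8314
4. ⊥bis P4·P2 via (42.34,11.59): [(27.5056, 22.3914) (23.7783, 0.0742) (54, 18.824) (54, 45.8468)]  |A|=660.2642
5. ⊥bis P4·P3 via (43.205,14.9): [(37.3584, 31.114) (27.5056, 22.3914) (23.7783, 0.0742) (44.0222, 12.6337)]  |A|=322.5914
6. ⊥bis P4·P5 via (35.795,14.735): [(37.8658, 29.7071) (34.7049, 6.8531) (44.0222, 12.6337)]  |A|=97.3333
7. ⊥bis P4·P6 via (32.07,14.64): [(37.8658, 29.7071) (34.7049, 6.8531) (44.0222, 12.6337)]  |A|=97.3333
8. ⊥bis P4·P7 via (24.125,19.39): [(37.8658, 29.7071) (34.7049, 6.8531) (44.0222, 12.6337)]  |A|=97.3333
9. canonical 3-gon: [(37.8658, 29.7071) (34.7049, 6.8531) (44.0222, 12.6337)]
10. shoelace: 97.3333

Area of P4's cell: 97.3333 (3 vertices)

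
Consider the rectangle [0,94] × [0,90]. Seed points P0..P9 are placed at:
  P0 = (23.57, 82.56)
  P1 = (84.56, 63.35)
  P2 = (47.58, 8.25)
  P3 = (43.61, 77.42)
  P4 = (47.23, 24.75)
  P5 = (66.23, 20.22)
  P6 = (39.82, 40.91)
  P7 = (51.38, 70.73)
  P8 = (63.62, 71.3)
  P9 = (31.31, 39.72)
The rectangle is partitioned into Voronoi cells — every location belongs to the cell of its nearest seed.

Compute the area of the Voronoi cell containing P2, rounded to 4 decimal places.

1. box [0,94]×[0,90]: [(0, 0) (94, 0) (94, 90) (0, 90)]
2. ⊥bis P2·P0 via (35.575,45.405): [(0, 33.9105) (0, 0) (94, 0) (94, 64.2825)]  |A|=4615.0696
3. ⊥bis P2·P1 via (66.07,35.8): [(46.4993, 48.9347) (0, 33.9105) (0, 0) (94, 0) (94, 17.055)]  |A|=3493.4009
4. ⊥bis P2·P3 via (45.595,42.835): [(54.8006, 43.3634) (23.7385, 41.5805) (0, 33.9105) (0, 0) (94, 0) (94, 17.055)]  |A|=3399.4718
5. ⊥bis P2·P4 via (47.405,16.5): [(93.374, 17.4751) (0, 15.4944) (0, 0) (94, 0) (94, 17.055)]  |A|=1550.0568
6. ⊥bis P2·P5 via (56.905,14.235): [(55.3432, 16.6684) (0, 15.4944) (0, 0) (66.0414, 0)]  |A|=979.1573
7. ⊥bis P2·P6 via (43.7,24.58): [(55.3432, 16.6684) (5.9964, 15.6216) (0, 14.1969) (0, 0) (66.0414, 0)]  |A|=975.267
8. ⊥bis P2·P7 via (49.48,39.49): [(55.3432, 16.6684) (5.9964, 15.6216) (0, 14.1969) (0, 0) (66.0414, 0)]  |A|=975.267
9. ⊥bis P2·P8 via (55.6,39.775): [(55.3432, 16.6684) (5.9964, 15.6216) (0, 14.1969) (0, 0) (66.0414, 0)]  |A|=975.267
10. ⊥bis P2·P9 via (39.445,23.985): [(55.3432, 16.6684) (24.0073, 16.0037) (0, 3.5919) (0, 0) (66.0414, 0)]  |A|=836.2839
11. canonical 5-gon: [(55.3432, 16.6684) (24.0073, 16.0037) (0, 3.5919) (0, 0) (66.0414, 0)]
12. shoelace: 836.2839

Area of P2's cell: 836.2839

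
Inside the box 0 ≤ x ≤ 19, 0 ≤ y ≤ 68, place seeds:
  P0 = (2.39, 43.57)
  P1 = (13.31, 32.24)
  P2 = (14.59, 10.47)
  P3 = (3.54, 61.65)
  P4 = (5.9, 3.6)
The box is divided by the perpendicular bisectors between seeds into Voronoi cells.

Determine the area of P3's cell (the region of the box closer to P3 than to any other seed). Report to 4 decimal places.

1. box [0,19]×[0,68]: [(0, 0) (19, 0) (19, 68) (0, 68)]
2. ⊥bis P3·P0 via (2.965,52.61): [(0, 52.7986) (19, 51.5901) (19, 68) (0, 68)]  |A|=300.3077
3. ⊥bis P3·P1 via (8.425,46.945): [(0, 52.7986) (19, 51.5901) (19, 68) (0, 68)]  |A|=300.3077
4. ⊥bis P3·P2 via (9.065,36.06): [(0, 52.7986) (19, 51.5901) (19, 68) (0, 68)]  |A|=300.3077
5. ⊥bis P3·P4 via (4.72,32.625): [(0, 52.7986) (19, 51.5901) (19, 68) (0, 68)]  |A|=300.3077
6. canonical 4-gon: [(0, 52.7986) (19, 51.5901) (19, 68) (0, 68)]
7. shoelace: 300.3077

Area of P3's cell: 300.3077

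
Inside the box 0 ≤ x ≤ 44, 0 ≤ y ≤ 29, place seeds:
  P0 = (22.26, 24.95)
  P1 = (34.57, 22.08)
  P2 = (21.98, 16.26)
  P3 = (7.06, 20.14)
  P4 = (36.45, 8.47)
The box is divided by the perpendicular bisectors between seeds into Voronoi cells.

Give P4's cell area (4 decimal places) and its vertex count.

Area of P4's cell: 268.0270 (4 vertices)

1. box [0,44]×[0,29]: [(0, 0) (44, 0) (44, 29) (0, 29)]
2. ⊥bis P4·P0 via (29.355,16.71): [(9.9483, 0) (44, 0) (44, 29) (43.6284, 29)]  |A|=499.1379
3. ⊥bis P4·P1 via (35.51,15.275): [(26.1939, 13.9881) (9.9483, 0) (44, 0) (44, 16.4478)]  |A|=384.5951
4. ⊥bis P4·P2 via (29.215,12.365): [(30.4017, 14.5694) (22.5582, 0) (44, 0) (44, 16.4478)]  |A|=268.027
5. ⊥bis P4·P3 via (21.755,14.305): [(30.4017, 14.5694) (22.5582, 0) (44, 0) (44, 16.4478)]  |A|=268.027
6. canonical 4-gon: [(30.4017, 14.5694) (22.5582, 0) (44, 0) (44, 16.4478)]
7. shoelace: 268.027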